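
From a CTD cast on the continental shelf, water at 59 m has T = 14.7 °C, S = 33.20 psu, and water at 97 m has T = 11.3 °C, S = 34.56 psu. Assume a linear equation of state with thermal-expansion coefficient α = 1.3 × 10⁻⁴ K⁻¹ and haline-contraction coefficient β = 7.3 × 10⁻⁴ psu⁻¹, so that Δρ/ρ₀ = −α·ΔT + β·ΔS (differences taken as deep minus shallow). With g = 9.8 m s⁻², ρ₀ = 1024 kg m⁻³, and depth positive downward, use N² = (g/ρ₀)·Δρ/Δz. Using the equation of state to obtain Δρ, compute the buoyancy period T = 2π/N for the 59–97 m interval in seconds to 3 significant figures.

ΔT = -3.4 K, ΔS = +1.36 psu (deep − shallow).
Δρ/ρ₀ = −αΔT + βΔS = 4.42 × 10⁻⁴ + 9.928 × 10⁻⁴ = 1.4348 × 10⁻³, so Δρ ≈ 1.469 kg m⁻³.
N² = (g/ρ₀)·Δρ/Δz = g·(Δρ/ρ₀)/Δz = 9.8 × 1.4348 × 10⁻³ / 38 = 3.7003 × 10⁻⁴ s⁻².
N = √(3.7003 × 10⁻⁴) = 0.019236 rad s⁻¹ → T = 2π/N = 326.64 s ≈ 327 s.

327 s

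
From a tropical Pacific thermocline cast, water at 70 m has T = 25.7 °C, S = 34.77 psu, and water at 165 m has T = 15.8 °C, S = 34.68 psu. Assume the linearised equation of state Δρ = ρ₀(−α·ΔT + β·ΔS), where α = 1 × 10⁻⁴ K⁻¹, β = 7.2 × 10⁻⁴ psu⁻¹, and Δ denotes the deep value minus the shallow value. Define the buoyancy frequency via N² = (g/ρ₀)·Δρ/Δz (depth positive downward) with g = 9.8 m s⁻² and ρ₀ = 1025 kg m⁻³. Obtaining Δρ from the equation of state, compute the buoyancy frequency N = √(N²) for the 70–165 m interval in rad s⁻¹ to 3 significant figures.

ΔT = -9.9 K, ΔS = -0.09 psu (deep − shallow).
Δρ/ρ₀ = −αΔT + βΔS = 9.90 × 10⁻⁴ − 6.48 × 10⁻⁵ = 9.252 × 10⁻⁴, so Δρ ≈ 0.9483 kg m⁻³.
N² = (g/ρ₀)·Δρ/Δz = g·(Δρ/ρ₀)/Δz = 9.8 × 9.252 × 10⁻⁴ / 95 = 9.5442 × 10⁻⁵ s⁻².
N = √(9.5442 × 10⁻⁵) = 9.7694 × 10⁻³ rad s⁻¹ ≈ 9.77 × 10⁻³ rad s⁻¹.

9.77 × 10⁻³ rad s⁻¹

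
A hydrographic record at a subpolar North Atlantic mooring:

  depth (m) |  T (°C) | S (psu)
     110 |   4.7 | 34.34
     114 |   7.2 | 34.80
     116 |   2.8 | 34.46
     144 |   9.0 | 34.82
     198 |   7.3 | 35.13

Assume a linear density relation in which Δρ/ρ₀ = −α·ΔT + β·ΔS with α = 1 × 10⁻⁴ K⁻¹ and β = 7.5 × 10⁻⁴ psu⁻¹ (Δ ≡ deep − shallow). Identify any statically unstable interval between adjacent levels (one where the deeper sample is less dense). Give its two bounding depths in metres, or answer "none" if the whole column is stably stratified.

116–144 m

Evaluate Δρ/ρ₀ = −αΔT + βΔS across each adjacent pair:
  110–114 m: −αΔT+βΔS = −(1 × 10⁻⁴)(+2.5)+(7.5 × 10⁻⁴)(+0.46) = 9.5 × 10⁻⁵ → stable
  114–116 m: −αΔT+βΔS = −(1 × 10⁻⁴)(-4.4)+(7.5 × 10⁻⁴)(-0.34) = 1.9 × 10⁻⁴ → stable
  116–144 m: −αΔT+βΔS = −(1 × 10⁻⁴)(+6.2)+(7.5 × 10⁻⁴)(+0.36) = -3.5 × 10⁻⁴ → UNSTABLE
  144–198 m: −αΔT+βΔS = −(1 × 10⁻⁴)(-1.7)+(7.5 × 10⁻⁴)(+0.31) = 4.0 × 10⁻⁴ → stable
The 116–144 m interval has Δρ < 0: lighter water underlies denser water.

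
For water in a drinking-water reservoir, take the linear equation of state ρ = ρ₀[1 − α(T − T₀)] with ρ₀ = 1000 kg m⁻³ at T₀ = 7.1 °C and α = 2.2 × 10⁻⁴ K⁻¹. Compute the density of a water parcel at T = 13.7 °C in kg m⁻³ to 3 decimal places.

998.548 kg m⁻³

T − T₀ = +6.6 K.
Bracket = 1 − α·(+6.6) = 1 + (-1.452 × 10⁻³) = 0.9985480.
ρ = 1000 × 0.9985480 = 998.548 kg m⁻³.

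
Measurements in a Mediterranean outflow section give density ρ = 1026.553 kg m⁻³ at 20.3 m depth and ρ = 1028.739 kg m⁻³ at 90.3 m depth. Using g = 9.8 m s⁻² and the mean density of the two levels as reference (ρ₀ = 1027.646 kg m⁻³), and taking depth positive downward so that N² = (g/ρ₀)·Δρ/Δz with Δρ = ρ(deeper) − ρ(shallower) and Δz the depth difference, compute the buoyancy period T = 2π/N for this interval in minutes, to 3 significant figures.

6.07 min

Δρ = 1028.739 − 1026.553 = 2.186 kg m⁻³ over Δz = 90.3 − 20.3 = 70 m.
N² = (9.8/1027.646) × (2.186/70) = 2.9781 × 10⁻⁴ s⁻².
N = √(2.9781 × 10⁻⁴) = 0.017257 rad s⁻¹, so T = 2π/N = 364.09 s = 6.0682 min ≈ 6.07 min.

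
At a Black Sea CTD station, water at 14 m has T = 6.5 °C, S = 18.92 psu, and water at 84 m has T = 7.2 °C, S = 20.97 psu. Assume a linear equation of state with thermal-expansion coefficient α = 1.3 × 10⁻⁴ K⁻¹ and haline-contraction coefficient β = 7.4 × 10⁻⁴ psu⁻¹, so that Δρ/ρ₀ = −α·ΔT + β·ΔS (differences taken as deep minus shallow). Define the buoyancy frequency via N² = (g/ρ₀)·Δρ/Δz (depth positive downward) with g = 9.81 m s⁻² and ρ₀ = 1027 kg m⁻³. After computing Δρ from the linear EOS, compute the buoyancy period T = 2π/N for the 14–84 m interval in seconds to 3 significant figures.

ΔT = +0.7 K, ΔS = +2.05 psu (deep − shallow).
Δρ/ρ₀ = −αΔT + βΔS = -9.10 × 10⁻⁵ + 1.517 × 10⁻³ = 1.426 × 10⁻³, so Δρ ≈ 1.465 kg m⁻³.
N² = (g/ρ₀)·Δρ/Δz = g·(Δρ/ρ₀)/Δz = 9.81 × 1.426 × 10⁻³ / 70 = 1.9984 × 10⁻⁴ s⁻².
N = √(1.9984 × 10⁻⁴) = 0.014136 rad s⁻¹ → T = 2π/N = 444.48 s ≈ 444 s.

444 s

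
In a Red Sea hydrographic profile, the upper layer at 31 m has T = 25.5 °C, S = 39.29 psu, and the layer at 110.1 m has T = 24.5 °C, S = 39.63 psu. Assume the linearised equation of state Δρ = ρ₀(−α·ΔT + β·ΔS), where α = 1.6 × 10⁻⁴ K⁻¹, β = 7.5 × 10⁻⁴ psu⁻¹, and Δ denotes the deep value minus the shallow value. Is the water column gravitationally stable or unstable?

ΔT = 24.5 − 25.5 = -1.0 K and ΔS = 39.63 − 39.29 = +0.34 psu (deep − shallow).
−αΔT = 1.60 × 10⁻⁴; βΔS = 2.55 × 10⁻⁴; sum Δρ/ρ₀ = 4.15 × 10⁻⁴.
Δρ/ρ₀ > 0, so Δρ > 0: deeper water is denser → statically stable.

stable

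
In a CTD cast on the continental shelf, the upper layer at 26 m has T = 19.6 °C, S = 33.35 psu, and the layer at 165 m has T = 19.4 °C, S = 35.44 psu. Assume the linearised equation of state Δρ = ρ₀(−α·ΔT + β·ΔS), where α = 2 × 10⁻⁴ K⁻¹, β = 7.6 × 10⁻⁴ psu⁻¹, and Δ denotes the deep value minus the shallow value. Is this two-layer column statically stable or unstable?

stable

ΔT = 19.4 − 19.6 = -0.2 K and ΔS = 35.44 − 33.35 = +2.09 psu (deep − shallow).
−αΔT = 4.00 × 10⁻⁵; βΔS = 1.5884 × 10⁻³; sum Δρ/ρ₀ = 1.6284 × 10⁻³.
Δρ/ρ₀ > 0, so Δρ > 0: deeper water is denser → statically stable.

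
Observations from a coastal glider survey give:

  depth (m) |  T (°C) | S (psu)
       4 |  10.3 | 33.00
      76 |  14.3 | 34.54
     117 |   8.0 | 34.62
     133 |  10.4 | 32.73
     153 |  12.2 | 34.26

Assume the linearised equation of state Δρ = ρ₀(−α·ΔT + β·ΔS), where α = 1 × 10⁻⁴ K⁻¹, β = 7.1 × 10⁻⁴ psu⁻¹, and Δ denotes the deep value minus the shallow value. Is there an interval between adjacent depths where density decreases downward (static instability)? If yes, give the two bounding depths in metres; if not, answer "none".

117–133 m

Evaluate Δρ/ρ₀ = −αΔT + βΔS across each adjacent pair:
  4–76 m: −αΔT+βΔS = −(1 × 10⁻⁴)(+4.0)+(7.1 × 10⁻⁴)(+1.54) = 6.9 × 10⁻⁴ → stable
  76–117 m: −αΔT+βΔS = −(1 × 10⁻⁴)(-6.3)+(7.1 × 10⁻⁴)(+0.08) = 6.9 × 10⁻⁴ → stable
  117–133 m: −αΔT+βΔS = −(1 × 10⁻⁴)(+2.4)+(7.1 × 10⁻⁴)(-1.89) = -1.6 × 10⁻³ → UNSTABLE
  133–153 m: −αΔT+βΔS = −(1 × 10⁻⁴)(+1.8)+(7.1 × 10⁻⁴)(+1.53) = 9.1 × 10⁻⁴ → stable
The 117–133 m interval has Δρ < 0: lighter water underlies denser water.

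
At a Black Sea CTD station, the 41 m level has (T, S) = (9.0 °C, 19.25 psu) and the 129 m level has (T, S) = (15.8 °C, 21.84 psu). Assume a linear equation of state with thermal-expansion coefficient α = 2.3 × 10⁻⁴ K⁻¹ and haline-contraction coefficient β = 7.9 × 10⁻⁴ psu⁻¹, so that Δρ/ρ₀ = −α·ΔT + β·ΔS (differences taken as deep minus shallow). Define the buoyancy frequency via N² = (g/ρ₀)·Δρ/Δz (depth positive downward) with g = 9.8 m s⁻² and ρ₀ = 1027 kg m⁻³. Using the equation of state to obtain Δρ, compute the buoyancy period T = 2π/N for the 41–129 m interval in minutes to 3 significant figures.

ΔT = +6.8 K, ΔS = +2.59 psu (deep − shallow).
Δρ/ρ₀ = −αΔT + βΔS = -1.564 × 10⁻³ + 2.0461 × 10⁻³ = 4.821 × 10⁻⁴, so Δρ ≈ 0.4951 kg m⁻³.
N² = (g/ρ₀)·Δρ/Δz = g·(Δρ/ρ₀)/Δz = 9.8 × 4.821 × 10⁻⁴ / 88 = 5.3688 × 10⁻⁵ s⁻².
N = √(5.3688 × 10⁻⁵) = 7.3272 × 10⁻³ rad s⁻¹ → T = 2π/N = 857.52 s = 14.292 min ≈ 14.3 min.

14.3 min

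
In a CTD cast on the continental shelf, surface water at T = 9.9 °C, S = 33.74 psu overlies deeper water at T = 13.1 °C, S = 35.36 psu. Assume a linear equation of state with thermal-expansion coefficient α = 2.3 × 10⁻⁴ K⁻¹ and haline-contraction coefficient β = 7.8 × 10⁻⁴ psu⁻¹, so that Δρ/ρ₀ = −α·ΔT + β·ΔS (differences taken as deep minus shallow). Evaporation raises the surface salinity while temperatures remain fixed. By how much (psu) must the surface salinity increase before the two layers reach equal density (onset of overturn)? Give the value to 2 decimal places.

Neutral buoyancy requires −α(T_deep − T_surf) + β(S_deep − S_surf′) = 0.
S_surf′ = S_deep − (α/β)·ΔT = 35.36 − (2.3 × 10⁻⁴/7.8 × 10⁻⁴)·(+3.2) = 34.4164 psu.
Increase required: 34.4164 − 33.74 = 0.6764 psu.

0.68 psu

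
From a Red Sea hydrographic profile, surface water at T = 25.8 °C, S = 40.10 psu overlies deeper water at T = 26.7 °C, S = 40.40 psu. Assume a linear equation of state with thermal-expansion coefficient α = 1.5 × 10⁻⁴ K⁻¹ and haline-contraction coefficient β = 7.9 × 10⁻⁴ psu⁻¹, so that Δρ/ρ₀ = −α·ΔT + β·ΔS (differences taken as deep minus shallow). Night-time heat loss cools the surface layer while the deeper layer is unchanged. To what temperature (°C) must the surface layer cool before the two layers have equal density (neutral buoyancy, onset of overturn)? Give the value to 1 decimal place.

Neutral buoyancy requires Δρ = 0, i.e. −α(T_deep − T_surf′) + β(S_deep − S_surf) = 0.
T_surf′ = T_deep − (β/α)·ΔS = 26.7 − (7.9 × 10⁻⁴/1.5 × 10⁻⁴)·(+0.30) = 25.120 °C.
Cooling required: 25.8 − (25.120) = 0.680 °C.

25.1 °C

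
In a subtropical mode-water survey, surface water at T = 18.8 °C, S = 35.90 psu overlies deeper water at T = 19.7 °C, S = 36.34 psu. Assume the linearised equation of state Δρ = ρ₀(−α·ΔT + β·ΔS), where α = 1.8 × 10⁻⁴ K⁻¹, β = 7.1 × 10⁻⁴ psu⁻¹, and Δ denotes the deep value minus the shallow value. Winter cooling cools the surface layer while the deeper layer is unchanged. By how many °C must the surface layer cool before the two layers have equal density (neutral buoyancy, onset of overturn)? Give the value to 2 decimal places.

Neutral buoyancy requires Δρ = 0, i.e. −α(T_deep − T_surf′) + β(S_deep − S_surf) = 0.
T_surf′ = T_deep − (β/α)·ΔS = 19.7 − (7.1 × 10⁻⁴/1.8 × 10⁻⁴)·(+0.44) = 17.9644 °C.
Cooling required: 18.8 − (17.9644) = 0.8356 °C.

0.84 °C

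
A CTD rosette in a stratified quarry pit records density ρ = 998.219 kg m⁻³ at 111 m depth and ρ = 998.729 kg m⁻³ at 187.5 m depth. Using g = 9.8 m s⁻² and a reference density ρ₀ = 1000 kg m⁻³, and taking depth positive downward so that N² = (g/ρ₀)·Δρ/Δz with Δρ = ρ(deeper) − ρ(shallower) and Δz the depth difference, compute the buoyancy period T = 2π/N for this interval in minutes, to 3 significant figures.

Δρ = 998.729 − 998.219 = 0.510 kg m⁻³ over Δz = 187.5 − 111 = 76.5 m.
N² = (9.8/1000) × (0.510/76.5) = 6.5333 × 10⁻⁵ s⁻².
N = √(6.5333 × 10⁻⁵) = 8.0829 × 10⁻³ rad s⁻¹, so T = 2π/N = 777.34 s = 12.956 min ≈ 13.0 min.

13.0 min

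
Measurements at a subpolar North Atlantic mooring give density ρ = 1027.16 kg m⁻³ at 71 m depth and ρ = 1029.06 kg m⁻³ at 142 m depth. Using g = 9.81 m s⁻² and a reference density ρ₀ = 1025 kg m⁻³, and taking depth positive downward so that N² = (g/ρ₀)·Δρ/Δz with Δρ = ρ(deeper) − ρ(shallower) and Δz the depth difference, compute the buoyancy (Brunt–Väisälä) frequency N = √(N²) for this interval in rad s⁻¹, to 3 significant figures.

0.0160 rad s⁻¹

Δρ = 1029.06 − 1027.16 = 1.90 kg m⁻³ over Δz = 142 − 71 = 71 m.
N² = (9.81/1025) × (1.90/71) = 2.5612 × 10⁻⁴ s⁻².
N = √(2.5612 × 10⁻⁴) = 0.016004 rad s⁻¹ ≈ 0.0160 rad s⁻¹.
N² > 0, so the interval is statically stable.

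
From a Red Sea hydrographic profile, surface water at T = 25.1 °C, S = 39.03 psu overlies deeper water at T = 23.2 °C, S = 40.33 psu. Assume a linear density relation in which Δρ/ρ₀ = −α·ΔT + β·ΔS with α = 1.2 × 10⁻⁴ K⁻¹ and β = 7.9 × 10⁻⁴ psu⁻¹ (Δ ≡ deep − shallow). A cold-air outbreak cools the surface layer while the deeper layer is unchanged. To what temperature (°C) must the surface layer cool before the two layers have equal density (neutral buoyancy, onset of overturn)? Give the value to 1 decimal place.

14.6 °C

Neutral buoyancy requires Δρ = 0, i.e. −α(T_deep − T_surf′) + β(S_deep − S_surf) = 0.
T_surf′ = T_deep − (β/α)·ΔS = 23.2 − (7.9 × 10⁻⁴/1.2 × 10⁻⁴)·(+1.30) = 14.642 °C.
Cooling required: 25.1 − (14.642) = 10.458 °C.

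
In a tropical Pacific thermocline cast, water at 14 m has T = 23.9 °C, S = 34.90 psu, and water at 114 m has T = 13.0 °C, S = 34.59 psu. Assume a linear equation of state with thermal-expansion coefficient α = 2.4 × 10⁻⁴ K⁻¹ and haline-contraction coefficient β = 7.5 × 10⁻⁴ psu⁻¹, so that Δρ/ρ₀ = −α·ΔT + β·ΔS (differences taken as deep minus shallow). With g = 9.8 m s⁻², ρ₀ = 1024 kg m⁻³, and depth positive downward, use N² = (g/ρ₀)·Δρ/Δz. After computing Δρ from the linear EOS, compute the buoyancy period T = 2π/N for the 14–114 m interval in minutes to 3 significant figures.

6.85 min

ΔT = -10.9 K, ΔS = -0.31 psu (deep − shallow).
Δρ/ρ₀ = −αΔT + βΔS = 2.616 × 10⁻³ − 2.325 × 10⁻⁴ = 2.3835 × 10⁻³, so Δρ ≈ 2.441 kg m⁻³.
N² = (g/ρ₀)·Δρ/Δz = g·(Δρ/ρ₀)/Δz = 9.8 × 2.3835 × 10⁻³ / 100 = 2.3358 × 10⁻⁴ s⁻².
N = √(2.3358 × 10⁻⁴) = 0.015283 rad s⁻¹ → T = 2π/N = 411.12 s = 6.8520 min ≈ 6.85 min.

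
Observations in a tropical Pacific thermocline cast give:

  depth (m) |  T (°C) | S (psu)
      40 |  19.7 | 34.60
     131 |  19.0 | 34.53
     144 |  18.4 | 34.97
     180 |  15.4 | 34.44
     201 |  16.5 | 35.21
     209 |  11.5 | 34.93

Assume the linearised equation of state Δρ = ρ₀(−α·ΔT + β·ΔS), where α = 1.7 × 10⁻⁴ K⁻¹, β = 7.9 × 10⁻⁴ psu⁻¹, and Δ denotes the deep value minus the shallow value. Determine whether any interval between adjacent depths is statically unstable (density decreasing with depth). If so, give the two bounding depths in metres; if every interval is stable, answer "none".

none

Evaluate Δρ/ρ₀ = −αΔT + βΔS across each adjacent pair:
  40–131 m: −αΔT+βΔS = −(1.7 × 10⁻⁴)(-0.7)+(7.9 × 10⁻⁴)(-0.07) = 6.4 × 10⁻⁵ → stable
  131–144 m: −αΔT+βΔS = −(1.7 × 10⁻⁴)(-0.6)+(7.9 × 10⁻⁴)(+0.44) = 4.5 × 10⁻⁴ → stable
  144–180 m: −αΔT+βΔS = −(1.7 × 10⁻⁴)(-3.0)+(7.9 × 10⁻⁴)(-0.53) = 9.1 × 10⁻⁵ → stable
  180–201 m: −αΔT+βΔS = −(1.7 × 10⁻⁴)(+1.1)+(7.9 × 10⁻⁴)(+0.77) = 4.2 × 10⁻⁴ → stable
  201–209 m: −αΔT+βΔS = −(1.7 × 10⁻⁴)(-5.0)+(7.9 × 10⁻⁴)(-0.28) = 6.3 × 10⁻⁴ → stable
Every interval has Δρ > 0: the column is stably stratified throughout.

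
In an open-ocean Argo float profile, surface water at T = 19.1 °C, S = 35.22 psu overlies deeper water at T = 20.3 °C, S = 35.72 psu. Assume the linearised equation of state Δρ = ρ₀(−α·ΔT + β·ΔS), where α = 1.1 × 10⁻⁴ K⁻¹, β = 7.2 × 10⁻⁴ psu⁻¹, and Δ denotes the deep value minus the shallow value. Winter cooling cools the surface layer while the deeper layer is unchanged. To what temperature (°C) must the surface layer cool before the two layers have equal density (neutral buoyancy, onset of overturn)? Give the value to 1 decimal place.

Neutral buoyancy requires Δρ = 0, i.e. −α(T_deep − T_surf′) + β(S_deep − S_surf) = 0.
T_surf′ = T_deep − (β/α)·ΔS = 20.3 − (7.2 × 10⁻⁴/1.1 × 10⁻⁴)·(+0.50) = 17.027 °C.
Cooling required: 19.1 − (17.027) = 2.073 °C.

17.0 °C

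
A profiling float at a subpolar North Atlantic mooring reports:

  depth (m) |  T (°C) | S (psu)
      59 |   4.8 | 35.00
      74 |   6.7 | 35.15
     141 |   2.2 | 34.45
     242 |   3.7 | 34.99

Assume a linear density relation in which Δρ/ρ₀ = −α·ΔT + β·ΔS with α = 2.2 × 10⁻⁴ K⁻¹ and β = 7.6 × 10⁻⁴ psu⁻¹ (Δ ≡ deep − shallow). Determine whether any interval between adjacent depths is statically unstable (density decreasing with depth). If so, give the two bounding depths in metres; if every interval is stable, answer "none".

59–74 m

Evaluate Δρ/ρ₀ = −αΔT + βΔS across each adjacent pair:
  59–74 m: −αΔT+βΔS = −(2.2 × 10⁻⁴)(+1.9)+(7.6 × 10⁻⁴)(+0.15) = -3.0 × 10⁻⁴ → UNSTABLE
  74–141 m: −αΔT+βΔS = −(2.2 × 10⁻⁴)(-4.5)+(7.6 × 10⁻⁴)(-0.70) = 4.6 × 10⁻⁴ → stable
  141–242 m: −αΔT+βΔS = −(2.2 × 10⁻⁴)(+1.5)+(7.6 × 10⁻⁴)(+0.54) = 8.0 × 10⁻⁵ → stable
The 59–74 m interval has Δρ < 0: lighter water underlies denser water.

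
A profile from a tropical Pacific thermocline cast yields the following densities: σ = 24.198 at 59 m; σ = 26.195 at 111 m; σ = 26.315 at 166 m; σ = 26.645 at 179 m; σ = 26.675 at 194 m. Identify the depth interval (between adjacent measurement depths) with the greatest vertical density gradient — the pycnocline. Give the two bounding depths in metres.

59–111 m

Compute the density gradient over each adjacent pair:
  59–111 m: Δρ/Δz = 1.997/52 = 0.038 kg m⁻⁴
  111–166 m: Δρ/Δz = 0.120/55 = 2.2 × 10⁻³ kg m⁻⁴
  166–179 m: Δρ/Δz = 0.330/13 = 0.025 kg m⁻⁴
  179–194 m: Δρ/Δz = 0.030/15 = 2.0 × 10⁻³ kg m⁻⁴
The largest gradient is in the 59–111 m interval — the pycnocline.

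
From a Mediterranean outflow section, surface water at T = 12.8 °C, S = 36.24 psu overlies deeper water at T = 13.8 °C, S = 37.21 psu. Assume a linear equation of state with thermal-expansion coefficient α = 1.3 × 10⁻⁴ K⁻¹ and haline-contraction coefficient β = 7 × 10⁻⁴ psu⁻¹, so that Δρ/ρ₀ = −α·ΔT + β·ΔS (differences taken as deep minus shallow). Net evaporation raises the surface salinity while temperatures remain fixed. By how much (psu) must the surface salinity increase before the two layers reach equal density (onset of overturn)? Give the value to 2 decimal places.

Neutral buoyancy requires −α(T_deep − T_surf) + β(S_deep − S_surf′) = 0.
S_surf′ = S_deep − (α/β)·ΔT = 37.21 − (1.3 × 10⁻⁴/7 × 10⁻⁴)·(+1.0) = 37.0243 psu.
Increase required: 37.0243 − 36.24 = 0.7843 psu.

0.78 psu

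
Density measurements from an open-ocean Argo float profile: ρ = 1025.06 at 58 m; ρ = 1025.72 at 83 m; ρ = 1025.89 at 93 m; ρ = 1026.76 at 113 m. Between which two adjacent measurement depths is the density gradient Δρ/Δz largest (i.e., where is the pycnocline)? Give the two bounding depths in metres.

Compute the density gradient over each adjacent pair:
  58–83 m: Δρ/Δz = 0.66/25 = 0.026 kg m⁻⁴
  83–93 m: Δρ/Δz = 0.17/10 = 0.017 kg m⁻⁴
  93–113 m: Δρ/Δz = 0.87/20 = 0.043 kg m⁻⁴
The largest gradient is in the 93–113 m interval — the pycnocline.

93–113 m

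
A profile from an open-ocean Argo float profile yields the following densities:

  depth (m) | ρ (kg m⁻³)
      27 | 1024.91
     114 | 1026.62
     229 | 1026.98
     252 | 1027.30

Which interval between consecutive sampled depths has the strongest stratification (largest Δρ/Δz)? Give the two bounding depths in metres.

Compute the density gradient over each adjacent pair:
  27–114 m: Δρ/Δz = 1.71/87 = 0.020 kg m⁻⁴
  114–229 m: Δρ/Δz = 0.36/115 = 3.1 × 10⁻³ kg m⁻⁴
  229–252 m: Δρ/Δz = 0.32/23 = 0.014 kg m⁻⁴
The largest gradient is in the 27–114 m interval — the pycnocline.

27–114 m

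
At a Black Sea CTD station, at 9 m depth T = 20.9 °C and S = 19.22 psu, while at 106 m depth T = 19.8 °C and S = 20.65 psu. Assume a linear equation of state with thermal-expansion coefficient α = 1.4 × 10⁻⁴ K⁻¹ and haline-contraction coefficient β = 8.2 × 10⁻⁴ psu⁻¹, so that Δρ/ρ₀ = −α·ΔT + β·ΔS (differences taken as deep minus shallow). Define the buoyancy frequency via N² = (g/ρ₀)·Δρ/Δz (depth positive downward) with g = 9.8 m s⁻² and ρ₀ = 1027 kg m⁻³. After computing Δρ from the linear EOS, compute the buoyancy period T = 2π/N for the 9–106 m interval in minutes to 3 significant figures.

9.05 min

ΔT = -1.1 K, ΔS = +1.43 psu (deep − shallow).
Δρ/ρ₀ = −αΔT + βΔS = 1.54 × 10⁻⁴ + 1.1726 × 10⁻³ = 1.3266 × 10⁻³, so Δρ ≈ 1.362 kg m⁻³.
N² = (g/ρ₀)·Δρ/Δz = g·(Δρ/ρ₀)/Δz = 9.8 × 1.3266 × 10⁻³ / 97 = 1.3403 × 10⁻⁴ s⁻².
N = √(1.3403 × 10⁻⁴) = 0.011577 rad s⁻¹ → T = 2π/N = 542.73 s = 9.0455 min ≈ 9.05 min.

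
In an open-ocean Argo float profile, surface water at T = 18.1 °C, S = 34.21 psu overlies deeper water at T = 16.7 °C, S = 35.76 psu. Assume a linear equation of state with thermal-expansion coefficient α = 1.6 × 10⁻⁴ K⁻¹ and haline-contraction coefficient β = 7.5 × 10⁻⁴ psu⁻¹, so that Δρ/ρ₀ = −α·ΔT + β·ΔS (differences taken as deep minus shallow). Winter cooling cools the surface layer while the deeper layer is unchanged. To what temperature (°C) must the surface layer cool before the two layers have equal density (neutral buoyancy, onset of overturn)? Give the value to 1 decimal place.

9.4 °C

Neutral buoyancy requires Δρ = 0, i.e. −α(T_deep − T_surf′) + β(S_deep − S_surf) = 0.
T_surf′ = T_deep − (β/α)·ΔS = 16.7 − (7.5 × 10⁻⁴/1.6 × 10⁻⁴)·(+1.55) = 9.434 °C.
Cooling required: 18.1 − (9.434) = 8.666 °C.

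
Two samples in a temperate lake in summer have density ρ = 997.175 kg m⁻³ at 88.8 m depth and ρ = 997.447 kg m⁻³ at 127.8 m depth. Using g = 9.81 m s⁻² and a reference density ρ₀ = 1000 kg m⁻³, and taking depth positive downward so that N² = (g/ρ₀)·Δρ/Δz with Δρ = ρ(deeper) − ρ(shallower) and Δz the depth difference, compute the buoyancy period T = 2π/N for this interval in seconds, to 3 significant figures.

Δρ = 997.447 − 997.175 = 0.272 kg m⁻³ over Δz = 127.8 − 88.8 = 39 m.
N² = (9.81/1000) × (0.272/39) = 6.8418 × 10⁻⁵ s⁻².
N = √(6.8418 × 10⁻⁵) = 8.2715 × 10⁻³ rad s⁻¹, so T = 2π/N = 759.62 s ≈ 760 s.

760 s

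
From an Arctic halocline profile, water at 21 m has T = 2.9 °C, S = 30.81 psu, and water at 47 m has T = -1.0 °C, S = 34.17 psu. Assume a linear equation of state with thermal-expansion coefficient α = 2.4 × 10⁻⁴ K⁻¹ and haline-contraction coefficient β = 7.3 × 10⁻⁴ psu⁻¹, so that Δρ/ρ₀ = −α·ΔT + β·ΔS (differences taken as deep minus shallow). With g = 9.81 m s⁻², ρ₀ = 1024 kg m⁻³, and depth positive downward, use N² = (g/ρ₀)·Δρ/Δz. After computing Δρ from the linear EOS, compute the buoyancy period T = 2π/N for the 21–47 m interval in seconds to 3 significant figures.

176 s

ΔT = -3.9 K, ΔS = +3.36 psu (deep − shallow).
Δρ/ρ₀ = −αΔT + βΔS = 9.36 × 10⁻⁴ + 2.4528 × 10⁻³ = 3.3888 × 10⁻³, so Δρ ≈ 3.470 kg m⁻³.
N² = (g/ρ₀)·Δρ/Δz = g·(Δρ/ρ₀)/Δz = 9.81 × 3.3888 × 10⁻³ / 26 = 1.2786 × 10⁻³ s⁻².
N = √(1.2786 × 10⁻³) = 0.035758 rad s⁻¹ → T = 2π/N = 175.71 s ≈ 176 s.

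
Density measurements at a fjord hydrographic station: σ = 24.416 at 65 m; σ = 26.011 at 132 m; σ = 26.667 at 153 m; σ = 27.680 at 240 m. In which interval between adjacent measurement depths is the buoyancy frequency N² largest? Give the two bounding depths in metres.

132–153 m

Compute the density gradient over each adjacent pair:
  65–132 m: Δρ/Δz = 1.595/67 = 0.024 kg m⁻⁴
  132–153 m: Δρ/Δz = 0.656/21 = 0.031 kg m⁻⁴
  153–240 m: Δρ/Δz = 1.013/87 = 0.012 kg m⁻⁴
The largest gradient is in the 132–153 m interval — the pycnocline.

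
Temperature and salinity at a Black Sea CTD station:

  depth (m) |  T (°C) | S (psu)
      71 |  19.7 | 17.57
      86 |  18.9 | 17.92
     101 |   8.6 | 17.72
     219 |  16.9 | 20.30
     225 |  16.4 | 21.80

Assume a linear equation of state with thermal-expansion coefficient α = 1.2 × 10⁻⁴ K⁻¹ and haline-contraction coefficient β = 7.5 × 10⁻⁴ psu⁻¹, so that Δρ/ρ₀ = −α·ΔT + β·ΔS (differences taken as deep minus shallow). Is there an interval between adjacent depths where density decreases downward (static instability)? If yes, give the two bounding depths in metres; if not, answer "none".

none

Evaluate Δρ/ρ₀ = −αΔT + βΔS across each adjacent pair:
  71–86 m: −αΔT+βΔS = −(1.2 × 10⁻⁴)(-0.8)+(7.5 × 10⁻⁴)(+0.35) = 3.6 × 10⁻⁴ → stable
  86–101 m: −αΔT+βΔS = −(1.2 × 10⁻⁴)(-10.3)+(7.5 × 10⁻⁴)(-0.20) = 1.1 × 10⁻³ → stable
  101–219 m: −αΔT+βΔS = −(1.2 × 10⁻⁴)(+8.3)+(7.5 × 10⁻⁴)(+2.58) = 9.4 × 10⁻⁴ → stable
  219–225 m: −αΔT+βΔS = −(1.2 × 10⁻⁴)(-0.5)+(7.5 × 10⁻⁴)(+1.50) = 1.2 × 10⁻³ → stable
Every interval has Δρ > 0: the column is stably stratified throughout.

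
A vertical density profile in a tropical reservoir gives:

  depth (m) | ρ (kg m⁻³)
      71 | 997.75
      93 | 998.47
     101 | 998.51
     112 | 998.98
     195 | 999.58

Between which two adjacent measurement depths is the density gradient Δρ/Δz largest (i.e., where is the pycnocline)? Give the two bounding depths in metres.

Compute the density gradient over each adjacent pair:
  71–93 m: Δρ/Δz = 0.72/22 = 0.033 kg m⁻⁴
  93–101 m: Δρ/Δz = 0.04/8 = 5.0 × 10⁻³ kg m⁻⁴
  101–112 m: Δρ/Δz = 0.47/11 = 0.043 kg m⁻⁴
  112–195 m: Δρ/Δz = 0.60/83 = 7.2 × 10⁻³ kg m⁻⁴
The largest gradient is in the 101–112 m interval — the pycnocline.

101–112 m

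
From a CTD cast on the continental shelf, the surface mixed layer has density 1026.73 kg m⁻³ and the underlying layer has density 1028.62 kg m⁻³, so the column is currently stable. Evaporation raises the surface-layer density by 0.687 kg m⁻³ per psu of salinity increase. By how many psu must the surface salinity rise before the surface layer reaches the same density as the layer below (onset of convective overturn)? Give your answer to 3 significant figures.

Density deficit of the surface layer: 1028.62 − 1026.73 = 1.89 kg m⁻³.
Required change = 1.89 / 0.687 = 2.75 psu.

2.75 psu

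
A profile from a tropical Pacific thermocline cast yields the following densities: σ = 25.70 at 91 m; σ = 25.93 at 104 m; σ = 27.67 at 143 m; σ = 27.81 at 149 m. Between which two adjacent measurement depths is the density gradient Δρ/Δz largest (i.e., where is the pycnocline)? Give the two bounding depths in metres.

Compute the density gradient over each adjacent pair:
  91–104 m: Δρ/Δz = 0.23/13 = 0.018 kg m⁻⁴
  104–143 m: Δρ/Δz = 1.74/39 = 0.045 kg m⁻⁴
  143–149 m: Δρ/Δz = 0.14/6 = 0.023 kg m⁻⁴
The largest gradient is in the 104–143 m interval — the pycnocline.

104–143 m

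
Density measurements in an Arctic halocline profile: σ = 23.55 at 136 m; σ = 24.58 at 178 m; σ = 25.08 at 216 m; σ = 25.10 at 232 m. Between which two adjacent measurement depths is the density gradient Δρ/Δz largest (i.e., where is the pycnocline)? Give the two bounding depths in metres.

Compute the density gradient over each adjacent pair:
  136–178 m: Δρ/Δz = 1.03/42 = 0.025 kg m⁻⁴
  178–216 m: Δρ/Δz = 0.50/38 = 0.013 kg m⁻⁴
  216–232 m: Δρ/Δz = 0.02/16 = 1.3 × 10⁻³ kg m⁻⁴
The largest gradient is in the 136–178 m interval — the pycnocline.

136–178 m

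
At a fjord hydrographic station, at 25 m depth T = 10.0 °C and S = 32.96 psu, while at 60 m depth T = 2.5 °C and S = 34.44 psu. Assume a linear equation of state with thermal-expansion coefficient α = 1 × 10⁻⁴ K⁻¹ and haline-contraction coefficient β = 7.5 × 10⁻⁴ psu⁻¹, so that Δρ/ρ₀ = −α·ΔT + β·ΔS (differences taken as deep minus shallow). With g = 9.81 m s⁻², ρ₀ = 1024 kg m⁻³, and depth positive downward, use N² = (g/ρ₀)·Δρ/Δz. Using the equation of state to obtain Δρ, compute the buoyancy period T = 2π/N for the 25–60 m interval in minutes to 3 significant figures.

ΔT = -7.5 K, ΔS = +1.48 psu (deep − shallow).
Δρ/ρ₀ = −αΔT + βΔS = 7.50 × 10⁻⁴ + 1.11 × 10⁻³ = 1.86 × 10⁻³, so Δρ ≈ 1.905 kg m⁻³.
N² = (g/ρ₀)·Δρ/Δz = g·(Δρ/ρ₀)/Δz = 9.81 × 1.86 × 10⁻³ / 35 = 5.2133 × 10⁻⁴ s⁻².
N = √(5.2133 × 10⁻⁴) = 0.022833 rad s⁻¹ → T = 2π/N = 275.18 s = 4.5863 min ≈ 4.59 min.

4.59 min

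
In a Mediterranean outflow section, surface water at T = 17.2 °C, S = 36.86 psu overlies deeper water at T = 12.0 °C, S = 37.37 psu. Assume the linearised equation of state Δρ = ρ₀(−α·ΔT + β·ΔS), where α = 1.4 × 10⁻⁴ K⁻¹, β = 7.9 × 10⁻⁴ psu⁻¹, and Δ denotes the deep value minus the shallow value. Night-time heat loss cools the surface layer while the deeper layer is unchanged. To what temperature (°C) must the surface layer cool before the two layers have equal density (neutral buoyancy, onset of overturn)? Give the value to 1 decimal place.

9.1 °C

Neutral buoyancy requires Δρ = 0, i.e. −α(T_deep − T_surf′) + β(S_deep − S_surf) = 0.
T_surf′ = T_deep − (β/α)·ΔS = 12.0 − (7.9 × 10⁻⁴/1.4 × 10⁻⁴)·(+0.51) = 9.122 °C.
Cooling required: 17.2 − (9.122) = 8.078 °C.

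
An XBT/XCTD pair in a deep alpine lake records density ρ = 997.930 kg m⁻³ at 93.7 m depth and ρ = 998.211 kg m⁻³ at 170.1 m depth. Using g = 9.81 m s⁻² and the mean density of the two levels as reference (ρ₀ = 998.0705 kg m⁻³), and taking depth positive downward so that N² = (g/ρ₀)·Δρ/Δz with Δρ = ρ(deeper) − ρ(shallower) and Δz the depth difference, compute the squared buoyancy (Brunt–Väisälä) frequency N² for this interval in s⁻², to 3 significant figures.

Δρ = 998.211 − 997.930 = 0.281 kg m⁻³ over Δz = 170.1 − 93.7 = 76.4 m.
N² = (9.81/998.0705) × (0.281/76.4) = 3.6151 × 10⁻⁵ s⁻² ≈ 3.62 × 10⁻⁵ s⁻².

3.62 × 10⁻⁵ s⁻²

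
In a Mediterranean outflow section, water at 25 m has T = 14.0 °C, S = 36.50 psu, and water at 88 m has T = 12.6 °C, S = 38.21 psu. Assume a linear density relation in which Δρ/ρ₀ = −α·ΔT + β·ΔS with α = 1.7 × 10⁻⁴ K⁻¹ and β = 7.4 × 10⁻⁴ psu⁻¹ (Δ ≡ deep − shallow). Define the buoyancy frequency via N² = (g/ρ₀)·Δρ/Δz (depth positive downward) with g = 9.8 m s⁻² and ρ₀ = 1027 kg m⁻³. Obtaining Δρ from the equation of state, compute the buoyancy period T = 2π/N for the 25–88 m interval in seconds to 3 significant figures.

ΔT = -1.4 K, ΔS = +1.71 psu (deep − shallow).
Δρ/ρ₀ = −αΔT + βΔS = 2.38 × 10⁻⁴ + 1.2654 × 10⁻³ = 1.5034 × 10⁻³, so Δρ ≈ 1.544 kg m⁻³.
N² = (g/ρ₀)·Δρ/Δz = g·(Δρ/ρ₀)/Δz = 9.8 × 1.5034 × 10⁻³ / 63 = 2.3386 × 10⁻⁴ s⁻².
N = √(2.3386 × 10⁻⁴) = 0.015292 rad s⁻¹ → T = 2π/N = 410.88 s ≈ 411 s.

411 s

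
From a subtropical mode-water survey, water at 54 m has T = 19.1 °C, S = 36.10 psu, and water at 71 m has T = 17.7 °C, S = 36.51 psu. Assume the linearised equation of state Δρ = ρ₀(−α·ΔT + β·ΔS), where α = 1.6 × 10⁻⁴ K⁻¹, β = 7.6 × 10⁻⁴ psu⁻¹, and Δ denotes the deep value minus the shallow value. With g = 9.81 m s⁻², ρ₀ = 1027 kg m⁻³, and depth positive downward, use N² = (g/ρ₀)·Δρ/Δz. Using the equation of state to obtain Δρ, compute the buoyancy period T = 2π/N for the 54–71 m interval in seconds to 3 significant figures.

357 s

ΔT = -1.4 K, ΔS = +0.41 psu (deep − shallow).
Δρ/ρ₀ = −αΔT + βΔS = 2.24 × 10⁻⁴ + 3.116 × 10⁻⁴ = 5.356 × 10⁻⁴, so Δρ ≈ 0.5501 kg m⁻³.
N² = (g/ρ₀)·Δρ/Δz = g·(Δρ/ρ₀)/Δz = 9.81 × 5.356 × 10⁻⁴ / 17 = 3.0907 × 10⁻⁴ s⁻².
N = √(3.0907 × 10⁻⁴) = 0.017580 rad s⁻¹ → T = 2π/N = 357.41 s ≈ 357 s.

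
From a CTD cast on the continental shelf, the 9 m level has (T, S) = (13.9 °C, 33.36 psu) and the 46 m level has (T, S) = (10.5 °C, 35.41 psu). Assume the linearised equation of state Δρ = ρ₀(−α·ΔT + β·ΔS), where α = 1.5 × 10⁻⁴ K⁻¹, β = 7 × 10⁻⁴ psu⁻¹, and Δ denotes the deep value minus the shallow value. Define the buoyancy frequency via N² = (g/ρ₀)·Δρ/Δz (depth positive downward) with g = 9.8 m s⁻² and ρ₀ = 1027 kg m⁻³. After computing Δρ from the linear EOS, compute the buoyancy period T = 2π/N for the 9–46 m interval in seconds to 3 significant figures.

ΔT = -3.4 K, ΔS = +2.05 psu (deep − shallow).
Δρ/ρ₀ = −αΔT + βΔS = 5.10 × 10⁻⁴ + 1.435 × 10⁻³ = 1.945 × 10⁻³, so Δρ ≈ 1.998 kg m⁻³.
N² = (g/ρ₀)·Δρ/Δz = g·(Δρ/ρ₀)/Δz = 9.8 × 1.945 × 10⁻³ / 37 = 5.1516 × 10⁻⁴ s⁻².
N = √(5.1516 × 10⁻⁴) = 0.022697 rad s⁻¹ → T = 2π/N = 276.83 s ≈ 277 s.

277 s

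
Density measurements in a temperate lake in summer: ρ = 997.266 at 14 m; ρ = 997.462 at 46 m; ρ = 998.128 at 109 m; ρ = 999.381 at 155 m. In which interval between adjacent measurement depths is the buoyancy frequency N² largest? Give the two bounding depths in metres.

Compute the density gradient over each adjacent pair:
  14–46 m: Δρ/Δz = 0.196/32 = 6.1 × 10⁻³ kg m⁻⁴
  46–109 m: Δρ/Δz = 0.666/63 = 0.011 kg m⁻⁴
  109–155 m: Δρ/Δz = 1.253/46 = 0.027 kg m⁻⁴
The largest gradient is in the 109–155 m interval — the pycnocline.

109–155 m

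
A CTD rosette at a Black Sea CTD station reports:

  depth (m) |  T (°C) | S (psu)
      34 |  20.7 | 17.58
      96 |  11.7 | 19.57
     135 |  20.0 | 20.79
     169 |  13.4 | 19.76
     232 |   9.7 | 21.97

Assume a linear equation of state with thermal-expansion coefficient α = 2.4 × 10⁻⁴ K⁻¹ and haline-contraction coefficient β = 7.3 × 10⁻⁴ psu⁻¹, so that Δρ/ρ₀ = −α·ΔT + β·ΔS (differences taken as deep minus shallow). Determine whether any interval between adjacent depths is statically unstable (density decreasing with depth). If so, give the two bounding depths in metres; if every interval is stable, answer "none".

Evaluate Δρ/ρ₀ = −αΔT + βΔS across each adjacent pair:
  34–96 m: −αΔT+βΔS = −(2.4 × 10⁻⁴)(-9.0)+(7.3 × 10⁻⁴)(+1.99) = 3.6 × 10⁻³ → stable
  96–135 m: −αΔT+βΔS = −(2.4 × 10⁻⁴)(+8.3)+(7.3 × 10⁻⁴)(+1.22) = -1.1 × 10⁻³ → UNSTABLE
  135–169 m: −αΔT+βΔS = −(2.4 × 10⁻⁴)(-6.6)+(7.3 × 10⁻⁴)(-1.03) = 8.3 × 10⁻⁴ → stable
  169–232 m: −αΔT+βΔS = −(2.4 × 10⁻⁴)(-3.7)+(7.3 × 10⁻⁴)(+2.21) = 2.5 × 10⁻³ → stable
The 96–135 m interval has Δρ < 0: lighter water underlies denser water.

96–135 m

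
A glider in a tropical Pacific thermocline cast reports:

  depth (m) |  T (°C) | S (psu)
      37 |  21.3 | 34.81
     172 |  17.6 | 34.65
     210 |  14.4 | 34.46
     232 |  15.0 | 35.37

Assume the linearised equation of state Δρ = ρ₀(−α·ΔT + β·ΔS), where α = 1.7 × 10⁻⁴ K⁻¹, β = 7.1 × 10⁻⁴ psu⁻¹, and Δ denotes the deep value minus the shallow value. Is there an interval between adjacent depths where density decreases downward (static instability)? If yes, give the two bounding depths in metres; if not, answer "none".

none

Evaluate Δρ/ρ₀ = −αΔT + βΔS across each adjacent pair:
  37–172 m: −αΔT+βΔS = −(1.7 × 10⁻⁴)(-3.7)+(7.1 × 10⁻⁴)(-0.16) = 5.2 × 10⁻⁴ → stable
  172–210 m: −αΔT+βΔS = −(1.7 × 10⁻⁴)(-3.2)+(7.1 × 10⁻⁴)(-0.19) = 4.1 × 10⁻⁴ → stable
  210–232 m: −αΔT+βΔS = −(1.7 × 10⁻⁴)(+0.6)+(7.1 × 10⁻⁴)(+0.91) = 5.4 × 10⁻⁴ → stable
Every interval has Δρ > 0: the column is stably stratified throughout.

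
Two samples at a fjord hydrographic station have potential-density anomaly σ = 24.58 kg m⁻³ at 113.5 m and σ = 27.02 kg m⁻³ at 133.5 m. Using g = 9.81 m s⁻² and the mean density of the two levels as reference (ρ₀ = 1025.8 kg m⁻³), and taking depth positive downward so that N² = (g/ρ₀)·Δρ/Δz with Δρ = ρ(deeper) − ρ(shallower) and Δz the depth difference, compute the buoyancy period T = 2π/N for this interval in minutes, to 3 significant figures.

Δρ = 1027.02 − 1024.58 = 2.44 kg m⁻³ over Δz = 133.5 − 113.5 = 20 m.
N² = (9.81/1025.8) × (2.44/20) = 1.1667 × 10⁻³ s⁻².
N = √(1.1667 × 10⁻³) = 0.034157 rad s⁻¹, so T = 2π/N = 183.95 s = 3.0658 min ≈ 3.07 min.

3.07 min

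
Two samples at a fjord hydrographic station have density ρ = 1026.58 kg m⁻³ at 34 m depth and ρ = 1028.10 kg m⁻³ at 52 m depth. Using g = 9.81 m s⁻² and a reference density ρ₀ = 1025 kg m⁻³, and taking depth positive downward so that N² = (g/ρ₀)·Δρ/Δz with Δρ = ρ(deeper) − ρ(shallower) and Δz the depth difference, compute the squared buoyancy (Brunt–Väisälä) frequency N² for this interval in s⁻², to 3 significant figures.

Δρ = 1028.10 − 1026.58 = 1.52 kg m⁻³ over Δz = 52 − 34 = 18 m.
N² = (9.81/1025) × (1.52/18) = 8.0820 × 10⁻⁴ s⁻² ≈ 8.08 × 10⁻⁴ s⁻².

8.08 × 10⁻⁴ s⁻²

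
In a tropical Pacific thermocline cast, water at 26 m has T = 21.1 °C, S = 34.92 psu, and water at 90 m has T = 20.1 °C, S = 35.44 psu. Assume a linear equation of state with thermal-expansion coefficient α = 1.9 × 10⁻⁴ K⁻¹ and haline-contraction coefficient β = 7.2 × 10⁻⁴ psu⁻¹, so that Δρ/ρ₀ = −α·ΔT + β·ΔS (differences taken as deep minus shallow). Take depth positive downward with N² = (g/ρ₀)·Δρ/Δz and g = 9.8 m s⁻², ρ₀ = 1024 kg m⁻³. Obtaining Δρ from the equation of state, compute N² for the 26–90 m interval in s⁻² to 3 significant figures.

ΔT = -1.0 K, ΔS = +0.52 psu (deep − shallow).
Δρ/ρ₀ = −αΔT + βΔS = 1.90 × 10⁻⁴ + 3.744 × 10⁻⁴ = 5.644 × 10⁻⁴, so Δρ ≈ 0.5779 kg m⁻³.
N² = (g/ρ₀)·Δρ/Δz = g·(Δρ/ρ₀)/Δz = 9.8 × 5.644 × 10⁻⁴ / 64 = 8.6424 × 10⁻⁵ s⁻² ≈ 8.64 × 10⁻⁵ s⁻².

8.64 × 10⁻⁵ s⁻²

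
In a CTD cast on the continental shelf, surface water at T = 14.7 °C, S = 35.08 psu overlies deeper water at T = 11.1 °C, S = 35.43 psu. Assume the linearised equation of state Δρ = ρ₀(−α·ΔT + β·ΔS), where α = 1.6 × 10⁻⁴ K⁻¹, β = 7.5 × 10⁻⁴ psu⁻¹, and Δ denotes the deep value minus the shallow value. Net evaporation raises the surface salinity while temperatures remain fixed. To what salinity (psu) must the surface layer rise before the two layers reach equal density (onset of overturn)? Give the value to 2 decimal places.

Neutral buoyancy requires −α(T_deep − T_surf) + β(S_deep − S_surf′) = 0.
S_surf′ = S_deep − (α/β)·ΔT = 35.43 − (1.6 × 10⁻⁴/7.5 × 10⁻⁴)·(-3.6) = 36.1980 psu.
Increase required: 36.1980 − 35.08 = 1.1180 psu.

36.20 psu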